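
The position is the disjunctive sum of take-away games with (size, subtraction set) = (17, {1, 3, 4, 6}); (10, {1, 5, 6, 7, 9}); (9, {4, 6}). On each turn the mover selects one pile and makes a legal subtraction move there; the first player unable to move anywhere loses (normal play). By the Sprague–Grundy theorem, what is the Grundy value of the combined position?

Pile A, S = {1, 3, 4, 6}:
G(0) = 0
G(1) = mex{0} = 1
G(2) = mex{1} = 0
G(3) = mex{0,0} = 1
G(4) = mex{1,1,0} = 2
G(5) = mex{2,0,1} = 3
G(6) = mex{3,1,0,0} = 2
G(7) = mex{2,2,1,1} = 0
G(8) = mex{0,3,2,0} = 1
G(9) = mex{1,2,3,1} = 0
G(10) = mex{0,0,2,2} = 1
G(11) = mex{1,1,0,3} = 2
G(12) = mex{2,0,1,2} = 3
G(13) = mex{3,1,0,0} = 2
G(14) = mex{2,2,1,1} = 0
G(15) = mex{0,3,2,0} = 1
G(16) = mex{1,2,3,1} = 0
G(17) = mex{0,0,2,2} = 1
G_A(17) = 1.
Pile B, S = {1, 5, 6, 7, 9}:
n :  0  1  2  3  4  5  6  7  8  9 10
G :  0  1  0  1  0  1  2  3  2  3  2
G_B(10) = 2.
Pile C, S = {4, 6}:
n : 0 1 2 3 4 5 6 7 8 9
G : 0 0 0 0 1 1 1 1 2 2
G_C(9) = 2.
Combined Grundy value = 1 ⊕ 2 ⊕ 2 = 1.

1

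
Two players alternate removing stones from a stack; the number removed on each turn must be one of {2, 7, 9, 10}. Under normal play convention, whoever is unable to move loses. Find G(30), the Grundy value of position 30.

G(0) = 0
G(1) = mex{} = 0
G(2) = mex{0} = 1
G(3) = mex{0} = 1
G(4) = mex{1} = 0
G(5) = mex{1} = 0
G(6) = mex{0} = 1
G(7) = mex{0,0} = 1
G(8) = mex{1,0} = 2
G(9) = mex{1,1,0} = 2
G(10) = mex{2,1,0,0} = 3
G(11) = mex{2,0,1,0} = 3
G(12) = mex{3,0,1,1} = 2
G(13) = mex{3,1,0,1} = 2
G(14) = mex{2,1,0,0} = 3
G(15) = mex{2,2,1,0} = 3
G(16) = mex{3,2,1,1} = 0
G(17) = mex{3,3,2,1} = 0
G(18) = mex{0,3,2,2} = 1
G(19) = mex{0,2,3,2} = 1
G(20) = mex{1,2,3,3} = 0
G(21) = mex{1,3,2,3} = 0
G(22) = mex{0,3,2,2} = 1
G(23) = mex{0,0,3,2} = 1
G(24) = mex{1,0,3,3} = 2
G(25) = mex{1,1,0,3} = 2
G(26) = mex{2,1,0,0} = 3
G(27) = mex{2,0,1,0} = 3
G(28) = mex{3,0,1,1} = 2
G(29) = mex{3,1,0,1} = 2
G(30) = mex{2,1,0,0} = 3

3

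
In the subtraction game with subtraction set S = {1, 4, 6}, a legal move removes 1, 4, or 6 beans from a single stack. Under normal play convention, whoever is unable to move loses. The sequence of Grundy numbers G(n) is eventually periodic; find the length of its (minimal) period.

n :  0  1  2  3  4  5  6  7  8  9 10 11 12 13 14
G :  0  1  0  1  2  0  1  0  1  2  0  1  0  1  2
G(n+5) = G(n) holds for n = 0,…,5 (a full window of length max(S) = 6), so the sequence is purely periodic with period 5.

5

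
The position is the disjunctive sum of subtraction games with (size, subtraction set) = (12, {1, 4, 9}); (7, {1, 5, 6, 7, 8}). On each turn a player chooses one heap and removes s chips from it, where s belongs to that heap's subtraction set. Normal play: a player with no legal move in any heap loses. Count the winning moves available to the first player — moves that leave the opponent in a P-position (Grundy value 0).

2

Heap A, S = {1, 4, 9}:
G(0) = 0
G(1) = mex{0} = 1
G(2) = mex{1} = 0
G(3) = mex{0} = 1
G(4) = mex{1,0} = 2
G(5) = mex{2,1} = 0
G(6) = mex{0,0} = 1
G(7) = mex{1,1} = 0
G(8) = mex{0,2} = 1
G(9) = mex{1,0,0} = 2
G(10) = mex{2,1,1} = 0
G(11) = mex{0,0,0} = 1
G(12) = mex{1,1,1} = 0
G_A(12) = 0.
Heap B, S = {1, 5, 6, 7, 8}:
n : 0 1 2 3 4 5 6 7
G : 0 1 0 1 0 1 2 3
G_B(7) = 3.
Combined Grundy value = 0 ⊕ 3 = 3.
A winning move leaves total XOR = 0, i.e. changes one component's Grundy value g to g ⊕ X where X is the current total.
Heap A: need g' = 0⊕3 = 3. Options: 12−1→G=1, 12−4→G=1, 12−9→G=1. Hits: 0.
Heap B: need g' = 3⊕3 = 0. Options: 7−1→G=2, 7−5→G=0, 7−6→G=1, 7−7→G=0. Hits: 2.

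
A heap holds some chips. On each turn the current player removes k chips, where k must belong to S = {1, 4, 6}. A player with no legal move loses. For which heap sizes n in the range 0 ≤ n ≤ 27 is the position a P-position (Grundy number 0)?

0, 2, 5, 7, 10, 12, 15, 17, 20, 22, 25, 27

n :  0  1  2  3  4  5  6  7  8  9 10 11 12 13 14 15 16 17 18 19 20 21 22 23 24 25 26 27
G :  0  1  0  1  2  0  1  0  1  2  0  1  0  1  2  0  1  0  1  2  0  1  0  1  2  0  1  0
P-positions are exactly the n with G(n) = 0.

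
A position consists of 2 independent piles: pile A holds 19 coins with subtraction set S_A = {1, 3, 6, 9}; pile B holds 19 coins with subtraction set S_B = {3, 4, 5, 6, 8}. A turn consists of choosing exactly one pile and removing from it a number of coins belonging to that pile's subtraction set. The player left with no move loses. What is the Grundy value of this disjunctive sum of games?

1

Pile A, S = {1, 3, 6, 9}:
n :  0  1  2  3  4  5  6  7  8  9 10 11 12 13 14 15 16 17 18 19
G :  0  1  0  1  0  1  2  3  2  3  2  3  0  1  0  1  0  1  2  3
G_A(19) = 3.
Pile B, S = {3, 4, 5, 6, 8}:
n :  0  1  2  3  4  5  6  7  8  9 10 11 12 13 14 15 16 17 18 19
G :  0  0  0  1  1  1  2  2  2  3  3  0  0  0  1  1  1  2  2  2
G_B(19) = 2.
Combined Grundy value = 3 ⊕ 2 = 1.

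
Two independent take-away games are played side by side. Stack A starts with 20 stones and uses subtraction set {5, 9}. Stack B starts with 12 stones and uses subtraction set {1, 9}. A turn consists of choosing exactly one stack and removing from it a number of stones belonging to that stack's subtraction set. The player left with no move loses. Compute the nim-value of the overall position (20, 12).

1

Stack A, S = {5, 9}:
n :  0  1  2  3  4  5  6  7  8  9 10 11 12 13 14 15 16 17 18 19 20
G :  0  0  0  0  0  1  1  1  1  1  2  2  2  2  0  0  0  0  0  1  1
G_A(20) = 1.
Stack B, S = {1, 9}:
n :  0  1  2  3  4  5  6  7  8  9 10 11 12
G :  0  1  0  1  0  1  0  1  0  1  0  1  0
G_B(12) = 0.
Combined Grundy value = 1 ⊕ 0 = 1.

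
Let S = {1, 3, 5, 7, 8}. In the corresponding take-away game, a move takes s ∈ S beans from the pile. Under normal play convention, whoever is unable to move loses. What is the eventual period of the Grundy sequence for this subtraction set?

15

G(0) = 0
G(1) = mex{0} = 1
G(2) = mex{1} = 0
G(3) = mex{0,0} = 1
G(4) = mex{1,1} = 0
G(5) = mex{0,0,0} = 1
G(6) = mex{1,1,1} = 0
G(7) = mex{0,0,0,0} = 1
G(8) = mex{1,1,1,1,0} = 2
G(9) = mex{2,0,0,0,1} = 3
G(10) = mex{3,1,1,1,0} = 2
G(11) = mex{2,2,0,0,1} = 3
G(12) = mex{3,3,1,1,0} = 2
G(13) = mex{2,2,2,0,1} = 3
G(14) = mex{3,3,3,1,0} = 2
G(15) = mex{2,2,2,2,1} = 0
G(16) = mex{0,3,3,3,2} = 1
G(17) = mex{1,2,2,2,3} = 0
G(18) = mex{0,0,3,3,2} = 1
G(19) = mex{1,1,2,2,3} = 0
G(20) = mex{0,0,0,3,2} = 1
G(21) = mex{1,1,1,2,3} = 0
G(22) = mex{0,0,0,0,2} = 1
G(23) = mex{1,1,1,1,0} = 2
G(24) = mex{2,0,0,0,1} = 3
G(25) = mex{3,1,1,1,0} = 2
G(26) = mex{2,2,0,0,1} = 3
G(27) = mex{3,3,1,1,0} = 2
G(28) = mex{2,2,2,0,1} = 3
G(29) = mex{3,3,3,1,0} = 2
G(30) = mex{2,2,2,2,1} = 0
G(31) = mex{0,3,3,3,2} = 1
G(n+15) = G(n) holds for n = 0,…,7 (a full window of length max(S) = 8), so the sequence is purely periodic with period 15.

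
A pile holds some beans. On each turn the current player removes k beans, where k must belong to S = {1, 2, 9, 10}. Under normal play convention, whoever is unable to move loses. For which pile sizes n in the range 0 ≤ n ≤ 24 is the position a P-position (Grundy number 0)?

n :  0  1  2  3  4  5  6  7  8  9 10 11 12 13 14 15 16 17 18 19 20 21 22 23 24
G :  0  1  2  0  1  2  0  1  2  3  4  0  1  2  0  1  2  0  1  2  3  4  0  1  2
P-positions are exactly the n with G(n) = 0.

0, 3, 6, 11, 14, 17, 22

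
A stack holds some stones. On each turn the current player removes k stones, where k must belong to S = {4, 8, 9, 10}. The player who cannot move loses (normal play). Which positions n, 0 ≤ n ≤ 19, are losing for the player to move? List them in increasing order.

0, 1, 2, 3, 14, 15, 16, 17

G(0) = 0
G(1) = mex{} = 0
G(2) = mex{} = 0
G(3) = mex{} = 0
G(4) = mex{0} = 1
G(5) = mex{0} = 1
G(6) = mex{0} = 1
G(7) = mex{0} = 1
G(8) = mex{1,0} = 2
G(9) = mex{1,0,0} = 2
G(10) = mex{1,0,0,0} = 2
G(11) = mex{1,0,0,0} = 2
G(12) = mex{2,1,0,0} = 3
G(13) = mex{2,1,1,0} = 3
G(14) = mex{2,1,1,1} = 0
G(15) = mex{2,1,1,1} = 0
G(16) = mex{3,2,1,1} = 0
G(17) = mex{3,2,2,1} = 0
G(18) = mex{0,2,2,2} = 1
G(19) = mex{0,2,2,2} = 1
P-positions are exactly the n with G(n) = 0.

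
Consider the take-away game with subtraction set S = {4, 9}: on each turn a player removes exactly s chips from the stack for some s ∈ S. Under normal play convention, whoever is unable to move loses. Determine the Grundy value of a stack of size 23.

G(0) = 0
G(1) = mex{} = 0
G(2) = mex{} = 0
G(3) = mex{} = 0
G(4) = mex{0} = 1
G(5) = mex{0} = 1
G(6) = mex{0} = 1
G(7) = mex{0} = 1
G(8) = mex{1} = 0
G(9) = mex{1,0} = 2
G(10) = mex{1,0} = 2
G(11) = mex{1,0} = 2
G(12) = mex{0,0} = 1
G(13) = mex{2,1} = 0
G(14) = mex{2,1} = 0
G(15) = mex{2,1} = 0
G(16) = mex{1,1} = 0
G(17) = mex{0,0} = 1
G(18) = mex{0,2} = 1
G(19) = mex{0,2} = 1
G(20) = mex{0,2} = 1
G(21) = mex{1,1} = 0
G(22) = mex{1,0} = 2
G(23) = mex{1,0} = 2

2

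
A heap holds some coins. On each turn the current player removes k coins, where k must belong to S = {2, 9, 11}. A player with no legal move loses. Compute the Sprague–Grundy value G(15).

n :  0  1  2  3  4  5  6  7  8  9 10 11 12 13 14 15
G :  0  0  1  1  0  0  1  1  0  2  1  3  2  2  3  3

3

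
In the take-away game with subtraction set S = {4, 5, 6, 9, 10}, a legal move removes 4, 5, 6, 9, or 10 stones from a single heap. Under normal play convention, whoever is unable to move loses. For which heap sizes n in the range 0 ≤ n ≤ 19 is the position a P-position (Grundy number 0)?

n :  0  1  2  3  4  5  6  7  8  9 10 11 12 13 14 15 16 17 18 19
G :  0  0  0  0  1  1  1  1  2  2  2  2  3  3  0  0  0  0  1  1
P-positions are exactly the n with G(n) = 0.

0, 1, 2, 3, 14, 15, 16, 17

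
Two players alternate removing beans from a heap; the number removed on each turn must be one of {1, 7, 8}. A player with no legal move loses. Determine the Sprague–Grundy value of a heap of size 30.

0

n :  0  1  2  3  4  5  6  7  8  9 10 11 12 13 14 15 16 17 18 19 20 21 22 23 24 25 26 27 28 29 30
G :  0  1  0  1  0  1  0  1  2  3  2  3  2  3  2  0  1  0  1  0  1  0  1  2  3  2  3  2  3  2  0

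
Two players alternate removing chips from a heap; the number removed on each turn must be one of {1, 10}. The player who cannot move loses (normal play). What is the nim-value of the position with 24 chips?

n :  0  1  2  3  4  5  6  7  8  9 10 11 12 13 14 15 16 17 18 19 20 21 22 23 24
G :  0  1  0  1  0  1  0  1  0  1  2  0  1  0  1  0  1  0  1  0  1  2  0  1  0

0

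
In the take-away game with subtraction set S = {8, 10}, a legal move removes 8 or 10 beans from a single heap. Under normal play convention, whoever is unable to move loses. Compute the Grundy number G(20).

0

G(0) = 0
G(1) = mex{} = 0
G(2) = mex{} = 0
G(3) = mex{} = 0
G(4) = mex{} = 0
G(5) = mex{} = 0
G(6) = mex{} = 0
G(7) = mex{} = 0
G(8) = mex{0} = 1
G(9) = mex{0} = 1
G(10) = mex{0,0} = 1
G(11) = mex{0,0} = 1
G(12) = mex{0,0} = 1
G(13) = mex{0,0} = 1
G(14) = mex{0,0} = 1
G(15) = mex{0,0} = 1
G(16) = mex{1,0} = 2
G(17) = mex{1,0} = 2
G(18) = mex{1,1} = 0
G(19) = mex{1,1} = 0
G(20) = mex{1,1} = 0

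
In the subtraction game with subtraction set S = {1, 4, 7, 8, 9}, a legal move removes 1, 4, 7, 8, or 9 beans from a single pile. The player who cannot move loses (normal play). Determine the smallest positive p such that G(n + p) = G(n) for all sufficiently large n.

n :  0  1  2  3  4  5  6  7  8  9 10 11 12 13 14 15 16 17 18 19 20 21 22 23 24 25 26 27 28 29 30 31
G :  0  1  0  1  2  0  1  2  3  2  3  4  5  3  4  0  1  0  1  2  0  1  2  3  2  3  4  5  3  4  0  1
G(n+15) = G(n) holds for n = 0,…,8 (a full window of length max(S) = 9), so the sequence is purely periodic with period 15.

15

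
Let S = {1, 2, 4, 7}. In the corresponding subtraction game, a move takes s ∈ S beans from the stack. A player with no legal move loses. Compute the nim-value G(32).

n :  0  1  2  3  4  5  6  7  8  9 10 11 12 13 14 15 16 17 18 19 20 21 22 23 24 25 26 27 28 29 30 31 32
G :  0  1  2  0  1  2  0  1  2  0  1  2  0  1  2  0  1  2  0  1  2  0  1  2  0  1  2  0  1  2  0  1  2

2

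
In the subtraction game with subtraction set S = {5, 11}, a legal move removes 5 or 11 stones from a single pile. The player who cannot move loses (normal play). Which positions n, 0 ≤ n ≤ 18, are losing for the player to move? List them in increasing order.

0, 1, 2, 3, 4, 10, 16, 17, 18

G(0) = 0
G(1) = mex{} = 0
G(2) = mex{} = 0
G(3) = mex{} = 0
G(4) = mex{} = 0
G(5) = mex{0} = 1
G(6) = mex{0} = 1
G(7) = mex{0} = 1
G(8) = mex{0} = 1
G(9) = mex{0} = 1
G(10) = mex{1} = 0
G(11) = mex{1,0} = 2
G(12) = mex{1,0} = 2
G(13) = mex{1,0} = 2
G(14) = mex{1,0} = 2
G(15) = mex{0,0} = 1
G(16) = mex{2,1} = 0
G(17) = mex{2,1} = 0
G(18) = mex{2,1} = 0
P-positions are exactly the n with G(n) = 0.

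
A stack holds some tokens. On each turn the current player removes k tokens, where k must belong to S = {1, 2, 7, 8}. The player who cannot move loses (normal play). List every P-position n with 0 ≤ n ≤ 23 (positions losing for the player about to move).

0, 3, 6, 9, 12, 15, 18, 21

G(0) = 0
G(1) = mex{0} = 1
G(2) = mex{1,0} = 2
G(3) = mex{2,1} = 0
G(4) = mex{0,2} = 1
G(5) = mex{1,0} = 2
G(6) = mex{2,1} = 0
G(7) = mex{0,2,0} = 1
G(8) = mex{1,0,1,0} = 2
G(9) = mex{2,1,2,1} = 0
G(10) = mex{0,2,0,2} = 1
G(11) = mex{1,0,1,0} = 2
G(12) = mex{2,1,2,1} = 0
G(13) = mex{0,2,0,2} = 1
G(14) = mex{1,0,1,0} = 2
G(15) = mex{2,1,2,1} = 0
G(16) = mex{0,2,0,2} = 1
G(17) = mex{1,0,1,0} = 2
G(18) = mex{2,1,2,1} = 0
G(19) = mex{0,2,0,2} = 1
G(20) = mex{1,0,1,0} = 2
G(21) = mex{2,1,2,1} = 0
G(22) = mex{0,2,0,2} = 1
G(23) = mex{1,0,1,0} = 2
P-positions are exactly the n with G(n) = 0.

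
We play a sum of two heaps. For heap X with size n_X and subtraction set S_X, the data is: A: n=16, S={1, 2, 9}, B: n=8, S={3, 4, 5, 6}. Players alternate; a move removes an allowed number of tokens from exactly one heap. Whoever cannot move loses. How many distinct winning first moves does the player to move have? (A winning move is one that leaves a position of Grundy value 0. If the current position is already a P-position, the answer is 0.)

Heap A, S = {1, 2, 9}:
n :  0  1  2  3  4  5  6  7  8  9 10 11 12 13 14 15 16
G :  0  1  2  0  1  2  0  1  2  3  0  1  2  0  1  2  0
G_A(16) = 0.
Heap B, S = {3, 4, 5, 6}:
G(0) = 0
G(1) = mex{} = 0
G(2) = mex{} = 0
G(3) = mex{0} = 1
G(4) = mex{0,0} = 1
G(5) = mex{0,0,0} = 1
G(6) = mex{1,0,0,0} = 2
G(7) = mex{1,1,0,0} = 2
G(8) = mex{1,1,1,0} = 2
G_B(8) = 2.
Combined Grundy value = 0 ⊕ 2 = 2.
A winning move leaves total XOR = 0, i.e. changes one component's Grundy value g to g ⊕ X where X is the current total.
Heap A: need g' = 0⊕2 = 2. Options: 16−1→G=2, 16−2→G=1, 16−9→G=1. Hits: 1.
Heap B: need g' = 2⊕2 = 0. Options: 8−3→G=1, 8−4→G=1, 8−5→G=1, 8−6→G=0. Hits: 1.

2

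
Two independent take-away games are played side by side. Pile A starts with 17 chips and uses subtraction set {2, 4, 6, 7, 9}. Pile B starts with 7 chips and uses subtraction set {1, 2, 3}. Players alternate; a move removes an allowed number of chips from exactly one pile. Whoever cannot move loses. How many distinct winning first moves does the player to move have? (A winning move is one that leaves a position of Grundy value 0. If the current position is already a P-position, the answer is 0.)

0

Pile A, S = {2, 4, 6, 7, 9}:
G(0) = 0
G(1) = mex{} = 0
G(2) = mex{0} = 1
G(3) = mex{0} = 1
G(4) = mex{1,0} = 2
G(5) = mex{1,0} = 2
G(6) = mex{2,1,0} = 3
G(7) = mex{2,1,0,0} = 3
G(8) = mex{3,2,1,0} = 4
G(9) = mex{3,2,1,1,0} = 4
G(10) = mex{4,3,2,1,0} = 5
G(11) = mex{4,3,2,2,1} = 0
G(12) = mex{5,4,3,2,1} = 0
G(13) = mex{0,4,3,3,2} = 1
G(14) = mex{0,5,4,3,2} = 1
G(15) = mex{1,0,4,4,3} = 2
G(16) = mex{1,0,5,4,3} = 2
G(17) = mex{2,1,0,5,4} = 3
G_A(17) = 3.
Pile B, S = {1, 2, 3}:
G(0) = 0
G(1) = mex{0} = 1
G(2) = mex{1,0} = 2
G(3) = mex{2,1,0} = 3
G(4) = mex{3,2,1} = 0
G(5) = mex{0,3,2} = 1
G(6) = mex{1,0,3} = 2
G(7) = mex{2,1,0} = 3
G_B(7) = 3.
Combined Grundy value = 3 ⊕ 3 = 0.
A winning move leaves total XOR = 0, i.e. changes one component's Grundy value g to g ⊕ X where X is the current total.
Pile A: target g' = 3⊕0 = 3, but every legal move changes the Grundy value (mex property), so 0 moves.
Pile B: target g' = 3⊕0 = 3, but every legal move changes the Grundy value (mex property), so 0 moves.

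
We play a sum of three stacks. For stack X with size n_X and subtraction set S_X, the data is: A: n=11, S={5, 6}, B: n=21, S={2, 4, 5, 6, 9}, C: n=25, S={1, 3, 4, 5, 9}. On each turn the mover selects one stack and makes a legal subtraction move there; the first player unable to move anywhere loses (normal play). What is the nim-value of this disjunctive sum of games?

0

Stack A, S = {5, 6}:
n :  0  1  2  3  4  5  6  7  8  9 10 11
G :  0  0  0  0  0  1  1  1  1  1  2  0
G_A(11) = 0.
Stack B, S = {2, 4, 5, 6, 9}:
G(0) = 0
G(1) = mex{} = 0
G(2) = mex{0} = 1
G(3) = mex{0} = 1
G(4) = mex{1,0} = 2
G(5) = mex{1,0,0} = 2
G(6) = mex{2,1,0,0} = 3
G(7) = mex{2,1,1,0} = 3
G(8) = mex{3,2,1,1} = 0
G(9) = mex{3,2,2,1,0} = 4
G(10) = mex{0,3,2,2,0} = 1
G(11) = mex{4,3,3,2,1} = 0
G(12) = mex{1,0,3,3,1} = 2
G(13) = mex{0,4,0,3,2} = 1
G(14) = mex{2,1,4,0,2} = 3
G(15) = mex{1,0,1,4,3} = 2
G(16) = mex{3,2,0,1,3} = 4
G(17) = mex{2,1,2,0,0} = 3
G(18) = mex{4,3,1,2,4} = 0
G(19) = mex{3,2,3,1,1} = 0
G(20) = mex{0,4,2,3,0} = 1
G(21) = mex{0,3,4,2,2} = 1
G_B(21) = 1.
Stack C, S = {1, 3, 4, 5, 9}:
G(0) = 0
G(1) = mex{0} = 1
G(2) = mex{1} = 0
G(3) = mex{0,0} = 1
G(4) = mex{1,1,0} = 2
G(5) = mex{2,0,1,0} = 3
G(6) = mex{3,1,0,1} = 2
G(7) = mex{2,2,1,0} = 3
G(8) = mex{3,3,2,1} = 0
G(9) = mex{0,2,3,2,0} = 1
G(10) = mex{1,3,2,3,1} = 0
G(11) = mex{0,0,3,2,0} = 1
G(12) = mex{1,1,0,3,1} = 2
G(13) = mex{2,0,1,0,2} = 3
G(14) = mex{3,1,0,1,3} = 2
G(15) = mex{2,2,1,0,2} = 3
G(16) = mex{3,3,2,1,3} = 0
G(17) = mex{0,2,3,2,0} = 1
G(18) = mex{1,3,2,3,1} = 0
G(19) = mex{0,0,3,2,0} = 1
G(20) = mex{1,1,0,3,1} = 2
G(21) = mex{2,0,1,0,2} = 3
G(22) = mex{3,1,0,1,3} = 2
G(23) = mex{2,2,1,0,2} = 3
G(24) = mex{3,3,2,1,3} = 0
G(25) = mex{0,2,3,2,0} = 1
G_C(25) = 1.
Combined Grundy value = 0 ⊕ 1 ⊕ 1 = 0.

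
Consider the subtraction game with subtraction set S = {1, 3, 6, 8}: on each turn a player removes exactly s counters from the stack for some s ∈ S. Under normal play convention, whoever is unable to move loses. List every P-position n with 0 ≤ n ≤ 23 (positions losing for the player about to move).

n :  0  1  2  3  4  5  6  7  8  9 10 11 12 13 14 15 16 17 18 19 20 21 22 23
G :  0  1  0  1  0  1  2  3  2  0  1  0  1  0  1  2  3  2  0  1  0  1  0  1
P-positions are exactly the n with G(n) = 0.

0, 2, 4, 9, 11, 13, 18, 20, 22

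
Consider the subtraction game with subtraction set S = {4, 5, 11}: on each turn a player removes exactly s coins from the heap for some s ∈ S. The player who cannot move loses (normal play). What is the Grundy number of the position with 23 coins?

1

n :  0  1  2  3  4  5  6  7  8  9 10 11 12 13 14 15 16 17 18 19 20 21 22 23
G :  0  0  0  0  1  1  1  1  2  0  0  2  3  1  1  3  0  0  0  0  1  1  1  1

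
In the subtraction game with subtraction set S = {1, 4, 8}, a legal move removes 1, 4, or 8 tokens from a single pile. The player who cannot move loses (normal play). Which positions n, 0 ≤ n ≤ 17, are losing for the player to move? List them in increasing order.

n :  0  1  2  3  4  5  6  7  8  9 10 11 12 13 14 15 16 17
G :  0  1  0  1  2  0  1  0  1  2  3  2  0  1  0  1  2  0
P-positions are exactly the n with G(n) = 0.

0, 2, 5, 7, 12, 14, 17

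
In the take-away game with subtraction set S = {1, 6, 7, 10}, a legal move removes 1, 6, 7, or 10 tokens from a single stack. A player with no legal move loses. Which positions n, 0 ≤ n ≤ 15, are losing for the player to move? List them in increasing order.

0, 2, 4, 13, 15

n :  0  1  2  3  4  5  6  7  8  9 10 11 12 13 14 15
G :  0  1  0  1  0  1  2  3  2  3  2  3  4  0  1  0
P-positions are exactly the n with G(n) = 0.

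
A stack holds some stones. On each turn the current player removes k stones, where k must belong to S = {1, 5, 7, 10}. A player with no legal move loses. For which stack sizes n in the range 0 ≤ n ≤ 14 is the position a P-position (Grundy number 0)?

0, 2, 4, 6, 8

G(0) = 0
G(1) = mex{0} = 1
G(2) = mex{1} = 0
G(3) = mex{0} = 1
G(4) = mex{1} = 0
G(5) = mex{0,0} = 1
G(6) = mex{1,1} = 0
G(7) = mex{0,0,0} = 1
G(8) = mex{1,1,1} = 0
G(9) = mex{0,0,0} = 1
G(10) = mex{1,1,1,0} = 2
G(11) = mex{2,0,0,1} = 3
G(12) = mex{3,1,1,0} = 2
G(13) = mex{2,0,0,1} = 3
G(14) = mex{3,1,1,0} = 2
P-positions are exactly the n with G(n) = 0.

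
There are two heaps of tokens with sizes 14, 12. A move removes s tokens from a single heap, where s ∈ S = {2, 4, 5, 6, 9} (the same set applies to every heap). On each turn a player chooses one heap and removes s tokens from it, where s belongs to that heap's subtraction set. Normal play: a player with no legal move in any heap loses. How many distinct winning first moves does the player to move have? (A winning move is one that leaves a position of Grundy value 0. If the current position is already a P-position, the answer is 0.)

4

All heaps use S = {2, 4, 5, 6, 9}:
n :  0  1  2  3  4  5  6  7  8  9 10 11 12 13 14
G :  0  0  1  1  2  2  3  3  0  4  1  0  2  1  3
Heap A: G(14) = 3.
Heap B: G(12) = 2.
Combined Grundy value = 3 ⊕ 2 = 1.
A winning move leaves total XOR = 0, i.e. changes one component's Grundy value g to g ⊕ X where X is the current total.
Heap A: need g' = 3⊕1 = 2. Options: 14−2→G=2, 14−4→G=1, 14−5→G=4, 14−6→G=0, 14−9→G=2. Hits: 2.
Heap B: need g' = 2⊕1 = 3. Options: 12−2→G=1, 12−4→G=0, 12−5→G=3, 12−6→G=3, 12−9→G=1. Hits: 2.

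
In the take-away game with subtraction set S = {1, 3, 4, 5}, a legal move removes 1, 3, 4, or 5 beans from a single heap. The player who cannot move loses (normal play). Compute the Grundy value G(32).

n :  0  1  2  3  4  5  6  7  8  9 10 11 12 13 14 15 16 17 18 19 20 21 22 23 24 25 26 27 28 29 30 31 32
G :  0  1  0  1  2  3  2  3  0  1  0  1  2  3  2  3  0  1  0  1  2  3  2  3  0  1  0  1  2  3  2  3  0

0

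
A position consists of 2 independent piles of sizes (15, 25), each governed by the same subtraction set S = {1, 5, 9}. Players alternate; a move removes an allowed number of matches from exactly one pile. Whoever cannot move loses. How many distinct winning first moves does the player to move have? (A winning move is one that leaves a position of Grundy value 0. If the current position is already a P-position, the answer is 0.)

0

All piles use S = {1, 5, 9}:
G(0) = 0
G(1) = mex{0} = 1
G(2) = mex{1} = 0
G(3) = mex{0} = 1
G(4) = mex{1} = 0
G(5) = mex{0,0} = 1
G(6) = mex{1,1} = 0
G(7) = mex{0,0} = 1
G(8) = mex{1,1} = 0
G(9) = mex{0,0,0} = 1
G(10) = mex{1,1,1} = 0
G(11) = mex{0,0,0} = 1
G(12) = mex{1,1,1} = 0
G(13) = mex{0,0,0} = 1
G(14) = mex{1,1,1} = 0
G(15) = mex{0,0,0} = 1
G(16) = mex{1,1,1} = 0
G(17) = mex{0,0,0} = 1
G(18) = mex{1,1,1} = 0
G(19) = mex{0,0,0} = 1
G(20) = mex{1,1,1} = 0
G(21) = mex{0,0,0} = 1
G(22) = mex{1,1,1} = 0
G(23) = mex{0,0,0} = 1
G(24) = mex{1,1,1} = 0
G(25) = mex{0,0,0} = 1
Pile A: G(15) = 1.
Pile B: G(25) = 1.
Combined Grundy value = 1 ⊕ 1 = 0.
A winning move leaves total XOR = 0, i.e. changes one component's Grundy value g to g ⊕ X where X is the current total.
Pile A: target g' = 1⊕0 = 1, but every legal move changes the Grundy value (mex property), so 0 moves.
Pile B: target g' = 1⊕0 = 1, but every legal move changes the Grundy value (mex property), so 0 moves.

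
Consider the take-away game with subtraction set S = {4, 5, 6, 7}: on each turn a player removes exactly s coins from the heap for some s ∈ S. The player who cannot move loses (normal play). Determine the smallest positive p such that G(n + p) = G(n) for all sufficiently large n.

11

G(0) = 0
G(1) = mex{} = 0
G(2) = mex{} = 0
G(3) = mex{} = 0
G(4) = mex{0} = 1
G(5) = mex{0,0} = 1
G(6) = mex{0,0,0} = 1
G(7) = mex{0,0,0,0} = 1
G(8) = mex{1,0,0,0} = 2
G(9) = mex{1,1,0,0} = 2
G(10) = mex{1,1,1,0} = 2
G(11) = mex{1,1,1,1} = 0
G(12) = mex{2,1,1,1} = 0
G(13) = mex{2,2,1,1} = 0
G(14) = mex{2,2,2,1} = 0
G(15) = mex{0,2,2,2} = 1
G(16) = mex{0,0,2,2} = 1
G(17) = mex{0,0,0,2} = 1
G(18) = mex{0,0,0,0} = 1
G(19) = mex{1,0,0,0} = 2
G(20) = mex{1,1,0,0} = 2
G(21) = mex{1,1,1,0} = 2
G(22) = mex{1,1,1,1} = 0
G(23) = mex{2,1,1,1} = 0
G(n+11) = G(n) holds for n = 0,…,6 (a full window of length max(S) = 7), so the sequence is purely periodic with period 11.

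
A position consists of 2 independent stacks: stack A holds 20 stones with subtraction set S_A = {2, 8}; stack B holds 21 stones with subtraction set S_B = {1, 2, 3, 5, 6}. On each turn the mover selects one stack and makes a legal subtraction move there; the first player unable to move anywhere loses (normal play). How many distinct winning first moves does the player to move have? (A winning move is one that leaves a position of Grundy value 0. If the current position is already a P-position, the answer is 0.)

Stack A, S = {2, 8}:
G(0) = 0
G(1) = mex{} = 0
G(2) = mex{0} = 1
G(3) = mex{0} = 1
G(4) = mex{1} = 0
G(5) = mex{1} = 0
G(6) = mex{0} = 1
G(7) = mex{0} = 1
G(8) = mex{1,0} = 2
G(9) = mex{1,0} = 2
G(10) = mex{2,1} = 0
G(11) = mex{2,1} = 0
G(12) = mex{0,0} = 1
G(13) = mex{0,0} = 1
G(14) = mex{1,1} = 0
G(15) = mex{1,1} = 0
G(16) = mex{0,2} = 1
G(17) = mex{0,2} = 1
G(18) = mex{1,0} = 2
G(19) = mex{1,0} = 2
G(20) = mex{2,1} = 0
G_A(20) = 0.
Stack B, S = {1, 2, 3, 5, 6}:
G(0) = 0
G(1) = mex{0} = 1
G(2) = mex{1,0} = 2
G(3) = mex{2,1,0} = 3
G(4) = mex{3,2,1} = 0
G(5) = mex{0,3,2,0} = 1
G(6) = mex{1,0,3,1,0} = 2
G(7) = mex{2,1,0,2,1} = 3
G(8) = mex{3,2,1,3,2} = 0
G(9) = mex{0,3,2,0,3} = 1
G(10) = mex{1,0,3,1,0} = 2
G(11) = mex{2,1,0,2,1} = 3
G(12) = mex{3,2,1,3,2} = 0
G(13) = mex{0,3,2,0,3} = 1
G(14) = mex{1,0,3,1,0} = 2
G(15) = mex{2,1,0,2,1} = 3
G(16) = mex{3,2,1,3,2} = 0
G(17) = mex{0,3,2,0,3} = 1
G(18) = mex{1,0,3,1,0} = 2
G(19) = mex{2,1,0,2,1} = 3
G(20) = mex{3,2,1,3,2} = 0
G(21) = mex{0,3,2,0,3} = 1
G_B(21) = 1.
Combined Grundy value = 0 ⊕ 1 = 1.
A winning move leaves total XOR = 0, i.e. changes one component's Grundy value g to g ⊕ X where X is the current total.
Stack A: need g' = 0⊕1 = 1. Options: 20−2→G=2, 20−8→G=1. Hits: 1.
Stack B: need g' = 1⊕1 = 0. Options: 21−1→G=0, 21−2→G=3, 21−3→G=2, 21−5→G=0, 21−6→G=3. Hits: 2.

3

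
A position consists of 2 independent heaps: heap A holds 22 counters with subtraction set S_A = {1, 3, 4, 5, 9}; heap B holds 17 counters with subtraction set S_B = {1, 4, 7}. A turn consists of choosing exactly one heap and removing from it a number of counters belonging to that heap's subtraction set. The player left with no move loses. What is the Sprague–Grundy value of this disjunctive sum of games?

3

Heap A, S = {1, 3, 4, 5, 9}:
G(0) = 0
G(1) = mex{0} = 1
G(2) = mex{1} = 0
G(3) = mex{0,0} = 1
G(4) = mex{1,1,0} = 2
G(5) = mex{2,0,1,0} = 3
G(6) = mex{3,1,0,1} = 2
G(7) = mex{2,2,1,0} = 3
G(8) = mex{3,3,2,1} = 0
G(9) = mex{0,2,3,2,0} = 1
G(10) = mex{1,3,2,3,1} = 0
G(11) = mex{0,0,3,2,0} = 1
G(12) = mex{1,1,0,3,1} = 2
G(13) = mex{2,0,1,0,2} = 3
G(14) = mex{3,1,0,1,3} = 2
G(15) = mex{2,2,1,0,2} = 3
G(16) = mex{3,3,2,1,3} = 0
G(17) = mex{0,2,3,2,0} = 1
G(18) = mex{1,3,2,3,1} = 0
G(19) = mex{0,0,3,2,0} = 1
G(20) = mex{1,1,0,3,1} = 2
G(21) = mex{2,0,1,0,2} = 3
G(22) = mex{3,1,0,1,3} = 2
G_A(22) = 2.
Heap B, S = {1, 4, 7}:
n :  0  1  2  3  4  5  6  7  8  9 10 11 12 13 14 15 16 17
G :  0  1  0  1  2  0  1  2  0  1  0  1  2  0  1  2  0  1
G_B(17) = 1.
Combined Grundy value = 2 ⊕ 1 = 3.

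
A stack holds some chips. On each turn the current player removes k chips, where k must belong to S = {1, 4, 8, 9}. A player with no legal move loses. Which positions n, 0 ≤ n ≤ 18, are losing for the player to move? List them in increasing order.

n :  0  1  2  3  4  5  6  7  8  9 10 11 12 13 14 15 16 17 18
G :  0  1  0  1  2  0  1  0  1  2  3  2  0  1  2  3  2  0  1
P-positions are exactly the n with G(n) = 0.

0, 2, 5, 7, 12, 17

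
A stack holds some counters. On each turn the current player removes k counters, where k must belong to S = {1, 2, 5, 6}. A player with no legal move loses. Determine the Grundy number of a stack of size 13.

3

n :  0  1  2  3  4  5  6  7  8  9 10 11 12 13
G :  0  1  2  0  1  2  3  0  1  2  0  1  2  3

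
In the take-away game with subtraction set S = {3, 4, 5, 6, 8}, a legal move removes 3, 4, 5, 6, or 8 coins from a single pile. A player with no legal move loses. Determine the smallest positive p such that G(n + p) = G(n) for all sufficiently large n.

n :  0  1  2  3  4  5  6  7  8  9 10 11 12 13 14 15 16 17 18 19 20 21 22 23
G :  0  0  0  1  1  1  2  2  2  3  3  0  0  0  1  1  1  2  2  2  3  3  0  0
G(n+11) = G(n) holds for n = 0,…,7 (a full window of length max(S) = 8), so the sequence is purely periodic with period 11.

11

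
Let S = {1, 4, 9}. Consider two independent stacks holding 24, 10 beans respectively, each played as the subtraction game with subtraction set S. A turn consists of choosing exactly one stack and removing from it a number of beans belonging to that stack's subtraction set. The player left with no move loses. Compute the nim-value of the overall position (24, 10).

All stacks use S = {1, 4, 9}:
G(0) = 0
G(1) = mex{0} = 1
G(2) = mex{1} = 0
G(3) = mex{0} = 1
G(4) = mex{1,0} = 2
G(5) = mex{2,1} = 0
G(6) = mex{0,0} = 1
G(7) = mex{1,1} = 0
G(8) = mex{0,2} = 1
G(9) = mex{1,0,0} = 2
G(10) = mex{2,1,1} = 0
G(11) = mex{0,0,0} = 1
G(12) = mex{1,1,1} = 0
G(13) = mex{0,2,2} = 1
G(14) = mex{1,0,0} = 2
G(15) = mex{2,1,1} = 0
G(16) = mex{0,0,0} = 1
G(17) = mex{1,1,1} = 0
G(18) = mex{0,2,2} = 1
G(19) = mex{1,0,0} = 2
G(20) = mex{2,1,1} = 0
G(21) = mex{0,0,0} = 1
G(22) = mex{1,1,1} = 0
G(23) = mex{0,2,2} = 1
G(24) = mex{1,0,0} = 2
Stack A: G(24) = 2.
Stack B: G(10) = 0.
Combined Grundy value = 2 ⊕ 0 = 2.

2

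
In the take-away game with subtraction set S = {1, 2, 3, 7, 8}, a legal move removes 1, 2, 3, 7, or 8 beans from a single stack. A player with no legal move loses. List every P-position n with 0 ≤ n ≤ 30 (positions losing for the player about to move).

n :  0  1  2  3  4  5  6  7  8  9 10 11 12 13 14 15 16 17 18 19 20 21 22 23 24 25 26 27 28 29 30
G :  0  1  2  3  0  1  2  3  4  0  1  2  3  0  1  2  3  4  0  1  2  3  0  1  2  3  4  0  1  2  3
P-positions are exactly the n with G(n) = 0.

0, 4, 9, 13, 18, 22, 27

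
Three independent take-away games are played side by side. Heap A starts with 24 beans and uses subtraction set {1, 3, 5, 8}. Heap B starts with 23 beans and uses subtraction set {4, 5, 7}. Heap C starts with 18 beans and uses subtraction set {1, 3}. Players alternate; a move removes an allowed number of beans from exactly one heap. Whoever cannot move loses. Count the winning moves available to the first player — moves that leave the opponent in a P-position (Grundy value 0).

Heap A, S = {1, 3, 5, 8}:
n :  0  1  2  3  4  5  6  7  8  9 10 11 12 13 14 15 16 17 18 19 20 21 22 23 24
G :  0  1  0  1  0  1  0  1  2  3  2  3  2  0  1  0  1  0  1  0  1  2  3  2  3
G_A(24) = 3.
Heap B, S = {4, 5, 7}:
n :  0  1  2  3  4  5  6  7  8  9 10 11 12 13 14 15 16 17 18 19 20 21 22 23
G :  0  0  0  0  1  1  1  1  2  2  2  0  0  0  0  1  1  1  1  2  2  2  0  0
G_B(23) = 0.
Heap C, S = {1, 3}:
n :  0  1  2  3  4  5  6  7  8  9 10 11 12 13 14 15 16 17 18
G :  0  1  0  1  0  1  0  1  0  1  0  1  0  1  0  1  0  1  0
G_C(18) = 0.
Combined Grundy value = 3 ⊕ 0 ⊕ 0 = 3.
A winning move leaves total XOR = 0, i.e. changes one component's Grundy value g to g ⊕ X where X is the current total.
Heap A: need g' = 3⊕3 = 0. Options: 24−1→G=2, 24−3→G=2, 24−5→G=0, 24−8→G=1. Hits: 1.
Heap B: need g' = 0⊕3 = 3. Options: 23−4→G=2, 23−5→G=1, 23−7→G=1. Hits: 0.
Heap C: need g' = 0⊕3 = 3. Options: 18−1→G=1, 18−3→G=1. Hits: 0.

1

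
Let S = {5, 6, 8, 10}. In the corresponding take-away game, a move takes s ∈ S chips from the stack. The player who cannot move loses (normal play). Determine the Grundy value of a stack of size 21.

1

n :  0  1  2  3  4  5  6  7  8  9 10 11 12 13 14 15 16 17 18 19 20 21
G :  0  0  0  0  0  1  1  1  1  1  2  2  2  2  2  0  0  0  0  0  1  1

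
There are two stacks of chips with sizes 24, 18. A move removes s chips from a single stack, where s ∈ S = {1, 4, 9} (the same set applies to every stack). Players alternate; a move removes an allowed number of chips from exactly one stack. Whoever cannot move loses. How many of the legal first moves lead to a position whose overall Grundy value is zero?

All stacks use S = {1, 4, 9}:
G(0) = 0
G(1) = mex{0} = 1
G(2) = mex{1} = 0
G(3) = mex{0} = 1
G(4) = mex{1,0} = 2
G(5) = mex{2,1} = 0
G(6) = mex{0,0} = 1
G(7) = mex{1,1} = 0
G(8) = mex{0,2} = 1
G(9) = mex{1,0,0} = 2
G(10) = mex{2,1,1} = 0
G(11) = mex{0,0,0} = 1
G(12) = mex{1,1,1} = 0
G(13) = mex{0,2,2} = 1
G(14) = mex{1,0,0} = 2
G(15) = mex{2,1,1} = 0
G(16) = mex{0,0,0} = 1
G(17) = mex{1,1,1} = 0
G(18) = mex{0,2,2} = 1
G(19) = mex{1,0,0} = 2
G(20) = mex{2,1,1} = 0
G(21) = mex{0,0,0} = 1
G(22) = mex{1,1,1} = 0
G(23) = mex{0,2,2} = 1
G(24) = mex{1,0,0} = 2
Stack A: G(24) = 2.
Stack B: G(18) = 1.
Combined Grundy value = 2 ⊕ 1 = 3.
A winning move leaves total XOR = 0, i.e. changes one component's Grundy value g to g ⊕ X where X is the current total.
Stack A: need g' = 2⊕3 = 1. Options: 24−1→G=1, 24−4→G=0, 24−9→G=0. Hits: 1.
Stack B: need g' = 1⊕3 = 2. Options: 18−1→G=0, 18−4→G=2, 18−9→G=2. Hits: 2.

3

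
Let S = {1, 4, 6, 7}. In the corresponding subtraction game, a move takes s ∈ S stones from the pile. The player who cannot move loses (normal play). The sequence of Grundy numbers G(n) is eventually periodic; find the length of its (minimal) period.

n :  0  1  2  3  4  5  6  7  8  9 10 11 12 13 14 15 16 17 18 19 20 21 22 23 24 25 26 27
G :  0  1  0  1  2  0  1  2  3  2  0  1  2  0  1  0  1  2  0  1  2  3  2  0  1  2  0  1
G(n+13) = G(n) holds for n = 0,…,6 (a full window of length max(S) = 7), so the sequence is purely periodic with period 13.

13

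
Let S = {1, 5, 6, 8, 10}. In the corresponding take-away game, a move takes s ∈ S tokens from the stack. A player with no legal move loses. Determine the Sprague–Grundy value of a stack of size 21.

2

G(0) = 0
G(1) = mex{0} = 1
G(2) = mex{1} = 0
G(3) = mex{0} = 1
G(4) = mex{1} = 0
G(5) = mex{0,0} = 1
G(6) = mex{1,1,0} = 2
G(7) = mex{2,0,1} = 3
G(8) = mex{3,1,0,0} = 2
G(9) = mex{2,0,1,1} = 3
G(10) = mex{3,1,0,0,0} = 2
G(11) = mex{2,2,1,1,1} = 0
G(12) = mex{0,3,2,0,0} = 1
G(13) = mex{1,2,3,1,1} = 0
G(14) = mex{0,3,2,2,0} = 1
G(15) = mex{1,2,3,3,1} = 0
G(16) = mex{0,0,2,2,2} = 1
G(17) = mex{1,1,0,3,3} = 2
G(18) = mex{2,0,1,2,2} = 3
G(19) = mex{3,1,0,0,3} = 2
G(20) = mex{2,0,1,1,2} = 3
G(21) = mex{3,1,0,0,0} = 2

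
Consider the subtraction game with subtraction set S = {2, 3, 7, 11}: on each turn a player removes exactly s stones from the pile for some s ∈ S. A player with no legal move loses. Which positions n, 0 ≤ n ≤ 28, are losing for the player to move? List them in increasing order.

0, 1, 5, 6, 10, 14, 15, 19, 20, 24, 28

n :  0  1  2  3  4  5  6  7  8  9 10 11 12 13 14 15 16 17 18 19 20 21 22 23 24 25 26 27 28
G :  0  0  1  1  2  0  0  1  1  2  0  3  1  2  0  0  1  1  2  0  0  1  1  2  0  3  1  2  0
P-positions are exactly the n with G(n) = 0.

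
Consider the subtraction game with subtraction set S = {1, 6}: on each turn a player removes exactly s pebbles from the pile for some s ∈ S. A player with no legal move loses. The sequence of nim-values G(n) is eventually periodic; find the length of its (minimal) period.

7

n :  0  1  2  3  4  5  6  7  8  9 10 11 12 13 14 15
G :  0  1  0  1  0  1  2  0  1  0  1  0  1  2  0  1
G(n+7) = G(n) holds for n = 0,…,5 (a full window of length max(S) = 6), so the sequence is purely periodic with period 7.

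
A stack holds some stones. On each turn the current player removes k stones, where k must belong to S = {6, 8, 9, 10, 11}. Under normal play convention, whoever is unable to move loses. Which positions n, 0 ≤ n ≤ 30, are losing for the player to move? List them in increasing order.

n :  0  1  2  3  4  5  6  7  8  9 10 11 12 13 14 15 16 17 18 19 20 21 22 23 24 25 26 27 28 29 30
G :  0  0  0  0  0  0  1  1  1  1  1  1  2  2  2  2  2  0  0  0  0  0  0  1  1  1  1  1  1  2  2
P-positions are exactly the n with G(n) = 0.

0, 1, 2, 3, 4, 5, 17, 18, 19, 20, 21, 22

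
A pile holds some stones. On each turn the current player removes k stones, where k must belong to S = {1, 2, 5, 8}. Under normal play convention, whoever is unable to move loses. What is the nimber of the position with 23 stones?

2

G(0) = 0
G(1) = mex{0} = 1
G(2) = mex{1,0} = 2
G(3) = mex{2,1} = 0
G(4) = mex{0,2} = 1
G(5) = mex{1,0,0} = 2
G(6) = mex{2,1,1} = 0
G(7) = mex{0,2,2} = 1
G(8) = mex{1,0,0,0} = 2
G(9) = mex{2,1,1,1} = 0
G(10) = mex{0,2,2,2} = 1
G(11) = mex{1,0,0,0} = 2
G(12) = mex{2,1,1,1} = 0
G(13) = mex{0,2,2,2} = 1
G(14) = mex{1,0,0,0} = 2
G(15) = mex{2,1,1,1} = 0
G(16) = mex{0,2,2,2} = 1
G(17) = mex{1,0,0,0} = 2
G(18) = mex{2,1,1,1} = 0
G(19) = mex{0,2,2,2} = 1
G(20) = mex{1,0,0,0} = 2
G(21) = mex{2,1,1,1} = 0
G(22) = mex{0,2,2,2} = 1
G(23) = mex{1,0,0,0} = 2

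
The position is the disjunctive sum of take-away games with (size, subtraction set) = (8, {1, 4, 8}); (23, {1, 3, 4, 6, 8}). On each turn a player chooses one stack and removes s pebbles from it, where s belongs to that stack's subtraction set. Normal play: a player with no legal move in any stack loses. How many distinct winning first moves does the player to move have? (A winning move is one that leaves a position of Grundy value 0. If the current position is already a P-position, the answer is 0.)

5

Stack A, S = {1, 4, 8}:
G(0) = 0
G(1) = mex{0} = 1
G(2) = mex{1} = 0
G(3) = mex{0} = 1
G(4) = mex{1,0} = 2
G(5) = mex{2,1} = 0
G(6) = mex{0,0} = 1
G(7) = mex{1,1} = 0
G(8) = mex{0,2,0} = 1
G_A(8) = 1.
Stack B, S = {1, 3, 4, 6, 8}:
n :  0  1  2  3  4  5  6  7  8  9 10 11 12 13 14 15 16 17 18 19 20 21 22 23
G :  0  1  0  1  2  3  2  0  1  0  1  2  3  2  0  1  0  1  2  3  2  0  1  0
G_B(23) = 0.
Combined Grundy value = 1 ⊕ 0 = 1.
A winning move leaves total XOR = 0, i.e. changes one component's Grundy value g to g ⊕ X where X is the current total.
Stack A: need g' = 1⊕1 = 0. Options: 8−1→G=0, 8−4→G=2, 8−8→G=0. Hits: 2.
Stack B: need g' = 0⊕1 = 1. Options: 23−1→G=1, 23−3→G=2, 23−4→G=3, 23−6→G=1, 23−8→G=1. Hits: 3.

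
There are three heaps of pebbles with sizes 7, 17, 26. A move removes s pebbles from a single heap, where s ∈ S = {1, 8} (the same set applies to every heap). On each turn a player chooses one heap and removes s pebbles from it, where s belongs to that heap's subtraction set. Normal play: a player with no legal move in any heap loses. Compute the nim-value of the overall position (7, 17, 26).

All heaps use S = {1, 8}:
n :  0  1  2  3  4  5  6  7  8  9 10 11 12 13 14 15 16 17 18 19 20 21 22 23 24 25 26
G :  0  1  0  1  0  1  0  1  2  0  1  0  1  0  1  0  1  2  0  1  0  1  0  1  0  1  2
Heap A: G(7) = 1.
Heap B: G(17) = 2.
Heap C: G(26) = 2.
Combined Grundy value = 1 ⊕ 2 ⊕ 2 = 1.

1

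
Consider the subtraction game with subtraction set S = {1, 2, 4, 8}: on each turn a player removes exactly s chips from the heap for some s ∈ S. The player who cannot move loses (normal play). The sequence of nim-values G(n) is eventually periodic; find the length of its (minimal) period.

3

n :  0  1  2  3  4  5  6  7  8  9 10 11 12 13 14
G :  0  1  2  0  1  2  0  1  2  0  1  2  0  1  2
G(n+3) = G(n) holds for n = 0,…,7 (a full window of length max(S) = 8), so the sequence is purely periodic with period 3.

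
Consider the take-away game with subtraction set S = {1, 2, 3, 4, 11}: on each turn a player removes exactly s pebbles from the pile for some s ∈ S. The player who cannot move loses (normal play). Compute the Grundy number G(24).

n :  0  1  2  3  4  5  6  7  8  9 10 11 12 13 14 15 16 17 18 19 20 21 22 23 24
G :  0  1  2  3  4  0  1  2  3  4  0  1  2  3  4  0  1  2  3  4  0  1  2  3  4

4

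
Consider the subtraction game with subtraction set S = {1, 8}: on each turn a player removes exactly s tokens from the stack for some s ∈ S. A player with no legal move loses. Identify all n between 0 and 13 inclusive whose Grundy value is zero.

0, 2, 4, 6, 9, 11, 13

G(0) = 0
G(1) = mex{0} = 1
G(2) = mex{1} = 0
G(3) = mex{0} = 1
G(4) = mex{1} = 0
G(5) = mex{0} = 1
G(6) = mex{1} = 0
G(7) = mex{0} = 1
G(8) = mex{1,0} = 2
G(9) = mex{2,1} = 0
G(10) = mex{0,0} = 1
G(11) = mex{1,1} = 0
G(12) = mex{0,0} = 1
G(13) = mex{1,1} = 0
P-positions are exactly the n with G(n) = 0.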